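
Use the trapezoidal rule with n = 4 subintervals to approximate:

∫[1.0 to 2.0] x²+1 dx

f(x) = x²+1
a = 1.0, b = 2.0, n = 4
h = (b - a)/n = 0.250000

Trapezoidal rule: (h/2)[f(x₀) + 2f(x₁) + 2f(x₂) + ... + f(xₙ)]

x_0 = 1.0000, f(x_0) = 2.000000, coefficient = 1
x_1 = 1.2500, f(x_1) = 2.562500, coefficient = 2
x_2 = 1.5000, f(x_2) = 3.250000, coefficient = 2
x_3 = 1.7500, f(x_3) = 4.062500, coefficient = 2
x_4 = 2.0000, f(x_4) = 5.000000, coefficient = 1

I ≈ (0.250000/2) × 26.750000 = 3.343750
Exact value: 3.333333
Error: 0.010417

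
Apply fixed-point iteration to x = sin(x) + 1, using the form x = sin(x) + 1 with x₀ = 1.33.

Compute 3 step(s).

Equation: x = sin(x) + 1
Fixed-point form: x = sin(x) + 1
x₀ = 1.33

x_1 = g(1.330000) = 1.971148
x_2 = g(1.971148) = 1.920924
x_3 = g(1.920924) = 1.939329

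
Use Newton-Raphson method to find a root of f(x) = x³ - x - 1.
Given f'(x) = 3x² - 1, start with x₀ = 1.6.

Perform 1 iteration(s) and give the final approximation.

f(x) = x³ - x - 1
f'(x) = 3x² - 1
x₀ = 1.6

Newton-Raphson formula: x_{n+1} = x_n - f(x_n)/f'(x_n)

Iteration 1:
  f(1.600000) = 1.496000
  f'(1.600000) = 6.680000
  x_1 = 1.600000 - 1.496000/6.680000 = 1.376048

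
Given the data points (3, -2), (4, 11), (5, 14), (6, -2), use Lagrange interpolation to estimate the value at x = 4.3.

Lagrange interpolation formula:
P(x) = Σ yᵢ × Lᵢ(x)
where Lᵢ(x) = Π_{j≠i} (x - xⱼ)/(xᵢ - xⱼ)

L_0(4.3) = (4.3 - 4)/(3 - 4) × (4.3 - 5)/(3 - 5) × (4.3 - 6)/(3 - 6) = -0.059500
L_1(4.3) = (4.3 - 3)/(4 - 3) × (4.3 - 5)/(4 - 5) × (4.3 - 6)/(4 - 6) = 0.773500
L_2(4.3) = (4.3 - 3)/(5 - 3) × (4.3 - 4)/(5 - 4) × (4.3 - 6)/(5 - 6) = 0.331500
L_3(4.3) = (4.3 - 3)/(6 - 3) × (4.3 - 4)/(6 - 4) × (4.3 - 5)/(6 - 5) = -0.045500

P(4.3) = (-2)×L_0(4.3) + 11×L_1(4.3) + 14×L_2(4.3) + (-2)×L_3(4.3)
P(4.3) = 13.359500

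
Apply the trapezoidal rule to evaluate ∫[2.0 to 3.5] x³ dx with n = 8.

f(x) = x³
a = 2.0, b = 3.5, n = 8
h = (b - a)/n = 0.187500

Trapezoidal rule: (h/2)[f(x₀) + 2f(x₁) + 2f(x₂) + ... + f(xₙ)]

x_0 = 2.0000, f(x_0) = 8.000000, coefficient = 1
x_1 = 2.1875, f(x_1) = 10.467529, coefficient = 2
x_2 = 2.3750, f(x_2) = 13.396484, coefficient = 2
x_3 = 2.5625, f(x_3) = 16.826416, coefficient = 2
x_4 = 2.7500, f(x_4) = 20.796875, coefficient = 2
x_5 = 2.9375, f(x_5) = 25.347412, coefficient = 2
x_6 = 3.1250, f(x_6) = 30.517578, coefficient = 2
x_7 = 3.3125, f(x_7) = 36.346924, coefficient = 2
x_8 = 3.5000, f(x_8) = 42.875000, coefficient = 1

I ≈ (0.187500/2) × 358.273438 = 33.588135
Exact value: 33.515625
Error: 0.072510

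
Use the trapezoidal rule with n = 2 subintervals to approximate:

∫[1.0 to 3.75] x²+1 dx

f(x) = x²+1
a = 1.0, b = 3.75, n = 2
h = (b - a)/n = 1.375000

Trapezoidal rule: (h/2)[f(x₀) + 2f(x₁) + 2f(x₂) + ... + f(xₙ)]

x_0 = 1.0000, f(x_0) = 2.000000, coefficient = 1
x_1 = 2.3750, f(x_1) = 6.640625, coefficient = 2
x_2 = 3.7500, f(x_2) = 15.062500, coefficient = 1

I ≈ (1.375000/2) × 30.343750 = 20.861328
Exact value: 19.994792
Error: 0.866536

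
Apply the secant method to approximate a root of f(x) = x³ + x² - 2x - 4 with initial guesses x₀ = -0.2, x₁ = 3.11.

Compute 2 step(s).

f(x) = x³ + x² - 2x - 4
x₀ = -0.2, x₁ = 3.11

Secant formula: x_{n+1} = x_n - f(x_n)(x_n - x_{n-1})/(f(x_n) - f(x_{n-1}))

Iteration 1:
  f(-0.200000) = -3.568000
  f(3.110000) = 29.532331
  x_2 = 3.110000 - 29.532331×(3.110000 - (-0.200000))/(29.532331 - (-3.568000))
       = 0.156796
Iteration 2:
  f(3.110000) = 29.532331
  f(0.156796) = -4.285153
  x_3 = 0.156796 - (-4.285153)×(0.156796 - 3.110000)/(-4.285153 - 29.532331)
       = 0.531009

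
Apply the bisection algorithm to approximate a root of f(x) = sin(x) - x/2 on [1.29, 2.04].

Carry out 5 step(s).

f(x) = sin(x) - x/2
Initial interval: [1.29, 2.04]

Iteration 1:
  c_1 = (1.290000 + 2.040000)/2 = 1.665000
  f(c_1) = f(1.665000) = 0.163066
  f(a) × f(c) ≥ 0, new interval: [1.665000, 2.040000]
Iteration 2:
  c_2 = (1.665000 + 2.040000)/2 = 1.852500
  f(c_2) = f(1.852500) = 0.034333
  f(a) × f(c) ≥ 0, new interval: [1.852500, 2.040000]
Iteration 3:
  c_3 = (1.852500 + 2.040000)/2 = 1.946250
  f(c_3) = f(1.946250) = -0.042784
  f(a) × f(c) < 0, new interval: [1.852500, 1.946250]
Iteration 4:
  c_4 = (1.852500 + 1.946250)/2 = 1.899375
  f(c_4) = f(1.899375) = -0.003186
  f(a) × f(c) < 0, new interval: [1.852500, 1.899375]
Iteration 5:
  c_5 = (1.852500 + 1.899375)/2 = 1.875938
  f(c_5) = f(1.875938) = 0.015836
  f(a) × f(c) ≥ 0, new interval: [1.875938, 1.899375]

After 5 iteration(s), the approximation is c_5 = 1.875938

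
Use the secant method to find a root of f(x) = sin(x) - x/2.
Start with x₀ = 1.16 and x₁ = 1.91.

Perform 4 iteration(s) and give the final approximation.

f(x) = sin(x) - x/2
x₀ = 1.16, x₁ = 1.91

Secant formula: x_{n+1} = x_n - f(x_n)(x_n - x_{n-1})/(f(x_n) - f(x_{n-1}))

Iteration 1:
  f(1.160000) = 0.336803
  f(1.910000) = -0.011980
  x_2 = 1.910000 - (-0.011980)×(1.910000 - 1.160000)/(-0.011980 - 0.336803)
       = 1.884239
Iteration 2:
  f(1.910000) = -0.011980
  f(1.884239) = 0.009158
  x_3 = 1.884239 - 0.009158×(1.884239 - 1.910000)/(0.009158 - (-0.011980))
       = 1.895400
Iteration 3:
  f(1.884239) = 0.009158
  f(1.895400) = 0.000077
  x_4 = 1.895400 - 0.000077×(1.895400 - 1.884239)/(0.000077 - 0.009158)
       = 1.895495
Iteration 4:
  f(1.895400) = 0.000077
  f(1.895495) = -0.000001
  x_5 = 1.895495 - (-0.000001)×(1.895495 - 1.895400)/(-0.000001 - 0.000077)
       = 1.895494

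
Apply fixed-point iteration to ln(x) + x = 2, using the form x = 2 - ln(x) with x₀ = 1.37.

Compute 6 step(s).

Equation: ln(x) + x = 2
Fixed-point form: x = 2 - ln(x)
x₀ = 1.37

x_1 = g(1.370000) = 1.685189
x_2 = g(1.685189) = 1.478122
x_3 = g(1.478122) = 1.609228
x_4 = g(1.609228) = 1.524246
x_5 = g(1.524246) = 1.578500
x_6 = g(1.578500) = 1.543525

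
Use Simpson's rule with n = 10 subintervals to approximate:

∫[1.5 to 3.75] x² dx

f(x) = x²
a = 1.5, b = 3.75, n = 10
h = (b - a)/n = 0.225000

Simpson's rule: (h/3)[f(x₀) + 4f(x₁) + 2f(x₂) + ... + f(xₙ)]

x_0 = 1.5000, f(x_0) = 2.250000, coefficient = 1
x_1 = 1.7250, f(x_1) = 2.975625, coefficient = 4
x_2 = 1.9500, f(x_2) = 3.802500, coefficient = 2
x_3 = 2.1750, f(x_3) = 4.730625, coefficient = 4
x_4 = 2.4000, f(x_4) = 5.760000, coefficient = 2
x_5 = 2.6250, f(x_5) = 6.890625, coefficient = 4
x_6 = 2.8500, f(x_6) = 8.122500, coefficient = 2
x_7 = 3.0750, f(x_7) = 9.455625, coefficient = 4
x_8 = 3.3000, f(x_8) = 10.890000, coefficient = 2
x_9 = 3.5250, f(x_9) = 12.425625, coefficient = 4
x_10 = 3.7500, f(x_10) = 14.062500, coefficient = 1

I ≈ (0.225000/3) × 219.375000 = 16.453125
Exact value: 16.453125
Error: 0.000000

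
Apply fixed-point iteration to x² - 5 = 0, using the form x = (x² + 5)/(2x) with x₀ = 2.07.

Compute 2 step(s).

Equation: x² - 5 = 0
Fixed-point form: x = (x² + 5)/(2x)
x₀ = 2.07

x_1 = g(2.070000) = 2.242729
x_2 = g(2.242729) = 2.236078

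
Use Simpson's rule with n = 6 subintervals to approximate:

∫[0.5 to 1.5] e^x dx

f(x) = e^x
a = 0.5, b = 1.5, n = 6
h = (b - a)/n = 0.166667

Simpson's rule: (h/3)[f(x₀) + 4f(x₁) + 2f(x₂) + ... + f(xₙ)]

x_0 = 0.5000, f(x_0) = 1.648721, coefficient = 1
x_1 = 0.6667, f(x_1) = 1.947734, coefficient = 4
x_2 = 0.8333, f(x_2) = 2.300976, coefficient = 2
x_3 = 1.0000, f(x_3) = 2.718282, coefficient = 4
x_4 = 1.1667, f(x_4) = 3.211271, coefficient = 2
x_5 = 1.3333, f(x_5) = 3.793668, coefficient = 4
x_6 = 1.5000, f(x_6) = 4.481689, coefficient = 1

I ≈ (0.166667/3) × 50.993638 = 2.832980
Exact value: 2.832968
Error: 0.000012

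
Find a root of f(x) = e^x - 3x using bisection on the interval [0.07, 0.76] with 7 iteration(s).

f(x) = e^x - 3x
Initial interval: [0.07, 0.76]

Iteration 1:
  c_1 = (0.070000 + 0.760000)/2 = 0.415000
  f(c_1) = f(0.415000) = 0.269371
  f(a) × f(c) ≥ 0, new interval: [0.415000, 0.760000]
Iteration 2:
  c_2 = (0.415000 + 0.760000)/2 = 0.587500
  f(c_2) = f(0.587500) = 0.036984
  f(a) × f(c) ≥ 0, new interval: [0.587500, 0.760000]
Iteration 3:
  c_3 = (0.587500 + 0.760000)/2 = 0.673750
  f(c_3) = f(0.673750) = -0.059671
  f(a) × f(c) < 0, new interval: [0.587500, 0.673750]
Iteration 4:
  c_4 = (0.587500 + 0.673750)/2 = 0.630625
  f(c_4) = f(0.630625) = -0.013091
  f(a) × f(c) < 0, new interval: [0.587500, 0.630625]
Iteration 5:
  c_5 = (0.587500 + 0.630625)/2 = 0.609063
  f(c_5) = f(0.609063) = 0.011519
  f(a) × f(c) ≥ 0, new interval: [0.609063, 0.630625]
Iteration 6:
  c_6 = (0.609063 + 0.630625)/2 = 0.619844
  f(c_6) = f(0.619844) = -0.000894
  f(a) × f(c) < 0, new interval: [0.609063, 0.619844]
Iteration 7:
  c_7 = (0.609063 + 0.619844)/2 = 0.614453
  f(c_7) = f(0.614453) = 0.005286
  f(a) × f(c) ≥ 0, new interval: [0.614453, 0.619844]

After 7 iteration(s), the approximation is c_7 = 0.614453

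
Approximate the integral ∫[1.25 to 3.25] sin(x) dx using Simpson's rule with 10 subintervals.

f(x) = sin(x)
a = 1.25, b = 3.25, n = 10
h = (b - a)/n = 0.200000

Simpson's rule: (h/3)[f(x₀) + 4f(x₁) + 2f(x₂) + ... + f(xₙ)]

x_0 = 1.2500, f(x_0) = 0.948985, coefficient = 1
x_1 = 1.4500, f(x_1) = 0.992713, coefficient = 4
x_2 = 1.6500, f(x_2) = 0.996865, coefficient = 2
x_3 = 1.8500, f(x_3) = 0.961275, coefficient = 4
x_4 = 2.0500, f(x_4) = 0.887362, coefficient = 2
x_5 = 2.2500, f(x_5) = 0.778073, coefficient = 4
x_6 = 2.4500, f(x_6) = 0.637765, coefficient = 2
x_7 = 2.6500, f(x_7) = 0.472031, coefficient = 4
x_8 = 2.8500, f(x_8) = 0.287478, coefficient = 2
x_9 = 3.0500, f(x_9) = 0.091465, coefficient = 4
x_10 = 3.2500, f(x_10) = -0.108195, coefficient = 1

I ≈ (0.200000/3) × 19.641956 = 1.309464
Exact value: 1.309452
Error: 0.000012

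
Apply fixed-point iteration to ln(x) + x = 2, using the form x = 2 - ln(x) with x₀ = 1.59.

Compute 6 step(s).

Equation: ln(x) + x = 2
Fixed-point form: x = 2 - ln(x)
x₀ = 1.59

x_1 = g(1.590000) = 1.536266
x_2 = g(1.536266) = 1.570645
x_3 = g(1.570645) = 1.548514
x_4 = g(1.548514) = 1.562705
x_5 = g(1.562705) = 1.553582
x_6 = g(1.553582) = 1.559437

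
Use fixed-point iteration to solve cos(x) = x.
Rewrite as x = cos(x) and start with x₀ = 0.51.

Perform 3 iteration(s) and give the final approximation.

Equation: cos(x) = x
Fixed-point form: x = cos(x)
x₀ = 0.51

x_1 = g(0.510000) = 0.872745
x_2 = g(0.872745) = 0.642726
x_3 = g(0.642726) = 0.800465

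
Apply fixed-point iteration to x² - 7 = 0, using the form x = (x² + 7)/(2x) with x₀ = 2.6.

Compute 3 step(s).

Equation: x² - 7 = 0
Fixed-point form: x = (x² + 7)/(2x)
x₀ = 2.6

x_1 = g(2.600000) = 2.646154
x_2 = g(2.646154) = 2.645751
x_3 = g(2.645751) = 2.645751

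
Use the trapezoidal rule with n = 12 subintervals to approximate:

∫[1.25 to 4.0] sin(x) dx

f(x) = sin(x)
a = 1.25, b = 4.0, n = 12
h = (b - a)/n = 0.229167

Trapezoidal rule: (h/2)[f(x₀) + 2f(x₁) + 2f(x₂) + ... + f(xₙ)]

x_0 = 1.2500, f(x_0) = 0.948985, coefficient = 1
x_1 = 1.4792, f(x_1) = 0.995805, coefficient = 2
x_2 = 1.7083, f(x_2) = 0.990557, coefficient = 2
x_3 = 1.9375, f(x_3) = 0.933514, coefficient = 2
x_4 = 2.1667, f(x_4) = 0.827660, coefficient = 2
x_5 = 2.3958, f(x_5) = 0.678530, coefficient = 2
x_6 = 2.6250, f(x_6) = 0.493920, coefficient = 2
x_7 = 2.8542, f(x_7) = 0.283485, coefficient = 2
x_8 = 3.0833, f(x_8) = 0.058226, coefficient = 2
x_9 = 3.3125, f(x_9) = -0.170077, coefficient = 2
x_10 = 3.5417, f(x_10) = -0.389487, coefficient = 2
x_11 = 3.7708, f(x_11) = -0.588531, coefficient = 2
x_12 = 4.0000, f(x_12) = -0.756802, coefficient = 1

I ≈ (0.229167/2) × 8.419389 = 0.964722
Exact value: 0.968966
Error: 0.004244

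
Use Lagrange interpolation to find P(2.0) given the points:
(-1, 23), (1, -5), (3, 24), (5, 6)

Lagrange interpolation formula:
P(x) = Σ yᵢ × Lᵢ(x)
where Lᵢ(x) = Π_{j≠i} (x - xⱼ)/(xᵢ - xⱼ)

L_0(2.0) = (2.0 - 1)/(-1 - 1) × (2.0 - 3)/(-1 - 3) × (2.0 - 5)/(-1 - 5) = -0.062500
L_1(2.0) = (2.0 - (-1))/(1 - (-1)) × (2.0 - 3)/(1 - 3) × (2.0 - 5)/(1 - 5) = 0.562500
L_2(2.0) = (2.0 - (-1))/(3 - (-1)) × (2.0 - 1)/(3 - 1) × (2.0 - 5)/(3 - 5) = 0.562500
L_3(2.0) = (2.0 - (-1))/(5 - (-1)) × (2.0 - 1)/(5 - 1) × (2.0 - 3)/(5 - 3) = -0.062500

P(2.0) = 23×L_0(2.0) + (-5)×L_1(2.0) + 24×L_2(2.0) + 6×L_3(2.0)
P(2.0) = 8.875000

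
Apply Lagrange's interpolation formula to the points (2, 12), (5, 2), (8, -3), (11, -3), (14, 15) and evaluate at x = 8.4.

Lagrange interpolation formula:
P(x) = Σ yᵢ × Lᵢ(x)
where Lᵢ(x) = Π_{j≠i} (x - xⱼ)/(xᵢ - xⱼ)

L_0(8.4) = (8.4 - 5)/(2 - 5) × (8.4 - 8)/(2 - 8) × (8.4 - 11)/(2 - 11) × (8.4 - 14)/(2 - 14) = 0.010186
L_1(8.4) = (8.4 - 2)/(5 - 2) × (8.4 - 8)/(5 - 8) × (8.4 - 11)/(5 - 11) × (8.4 - 14)/(5 - 14) = -0.076695
L_2(8.4) = (8.4 - 2)/(8 - 2) × (8.4 - 5)/(8 - 5) × (8.4 - 11)/(8 - 11) × (8.4 - 14)/(8 - 14) = 0.977857
L_3(8.4) = (8.4 - 2)/(11 - 2) × (8.4 - 5)/(11 - 5) × (8.4 - 8)/(11 - 8) × (8.4 - 14)/(11 - 14) = 0.100293
L_4(8.4) = (8.4 - 2)/(14 - 2) × (8.4 - 5)/(14 - 5) × (8.4 - 8)/(14 - 8) × (8.4 - 11)/(14 - 11) = -0.011641

P(8.4) = 12×L_0(8.4) + 2×L_1(8.4) + (-3)×L_2(8.4) + (-3)×L_3(8.4) + 15×L_4(8.4)
P(8.4) = -3.440224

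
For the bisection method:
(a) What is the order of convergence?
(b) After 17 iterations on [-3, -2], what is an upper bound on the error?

(a) Bisection has linear (order 1) convergence; the error is halved each step.

(b) Error bound = (b-a)/2^n = (-2 - (-3))/2^{17}
    = 1/2^{17}

(a) 1 (linear); (b) error ≤ 7.63e-06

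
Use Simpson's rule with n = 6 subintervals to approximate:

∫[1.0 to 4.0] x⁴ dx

f(x) = x⁴
a = 1.0, b = 4.0, n = 6
h = (b - a)/n = 0.500000

Simpson's rule: (h/3)[f(x₀) + 4f(x₁) + 2f(x₂) + ... + f(xₙ)]

x_0 = 1.0000, f(x_0) = 1.000000, coefficient = 1
x_1 = 1.5000, f(x_1) = 5.062500, coefficient = 4
x_2 = 2.0000, f(x_2) = 16.000000, coefficient = 2
x_3 = 2.5000, f(x_3) = 39.062500, coefficient = 4
x_4 = 3.0000, f(x_4) = 81.000000, coefficient = 2
x_5 = 3.5000, f(x_5) = 150.062500, coefficient = 4
x_6 = 4.0000, f(x_6) = 256.000000, coefficient = 1

I ≈ (0.500000/3) × 1227.750000 = 204.625000
Exact value: 204.600000
Error: 0.025000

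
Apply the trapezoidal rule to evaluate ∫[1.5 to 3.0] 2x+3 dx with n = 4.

f(x) = 2x+3
a = 1.5, b = 3.0, n = 4
h = (b - a)/n = 0.375000

Trapezoidal rule: (h/2)[f(x₀) + 2f(x₁) + 2f(x₂) + ... + f(xₙ)]

x_0 = 1.5000, f(x_0) = 6.000000, coefficient = 1
x_1 = 1.8750, f(x_1) = 6.750000, coefficient = 2
x_2 = 2.2500, f(x_2) = 7.500000, coefficient = 2
x_3 = 2.6250, f(x_3) = 8.250000, coefficient = 2
x_4 = 3.0000, f(x_4) = 9.000000, coefficient = 1

I ≈ (0.375000/2) × 60.000000 = 11.250000
Exact value: 11.250000
Error: 0.000000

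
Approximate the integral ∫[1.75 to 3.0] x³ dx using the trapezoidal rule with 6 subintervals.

f(x) = x³
a = 1.75, b = 3.0, n = 6
h = (b - a)/n = 0.208333

Trapezoidal rule: (h/2)[f(x₀) + 2f(x₁) + 2f(x₂) + ... + f(xₙ)]

x_0 = 1.7500, f(x_0) = 5.359375, coefficient = 1
x_1 = 1.9583, f(x_1) = 7.510344, coefficient = 2
x_2 = 2.1667, f(x_2) = 10.171296, coefficient = 2
x_3 = 2.3750, f(x_3) = 13.396484, coefficient = 2
x_4 = 2.5833, f(x_4) = 17.240162, coefficient = 2
x_5 = 2.7917, f(x_5) = 21.756583, coefficient = 2
x_6 = 3.0000, f(x_6) = 27.000000, coefficient = 1

I ≈ (0.208333/2) × 172.509115 = 17.969699
Exact value: 17.905273
Error: 0.064426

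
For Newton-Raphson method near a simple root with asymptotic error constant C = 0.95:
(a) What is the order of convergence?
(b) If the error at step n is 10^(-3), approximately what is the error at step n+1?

(a) Newton-Raphson has quadratic (order 2) convergence near simple roots.
    This means |e_{n+1}| ≈ C|e_n|².

(b) With |e_n| = 10^(-3) and C = 0.95:
    |e_{n+1}| ≈ 0.95 × (10^(-3))² = 0.95 × 10^(-6)

(a) 2 (quadratic); (b) |e_{n+1}| ≈ 9.500e-07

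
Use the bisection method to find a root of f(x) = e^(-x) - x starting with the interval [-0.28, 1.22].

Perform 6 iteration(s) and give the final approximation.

f(x) = e^(-x) - x
Initial interval: [-0.28, 1.22]

Iteration 1:
  c_1 = (-0.280000 + 1.220000)/2 = 0.470000
  f(c_1) = f(0.470000) = 0.155002
  f(a) × f(c) ≥ 0, new interval: [0.470000, 1.220000]
Iteration 2:
  c_2 = (0.470000 + 1.220000)/2 = 0.845000
  f(c_2) = f(0.845000) = -0.415443
  f(a) × f(c) < 0, new interval: [0.470000, 0.845000]
Iteration 3:
  c_3 = (0.470000 + 0.845000)/2 = 0.657500
  f(c_3) = f(0.657500) = -0.139355
  f(a) × f(c) < 0, new interval: [0.470000, 0.657500]
Iteration 4:
  c_4 = (0.470000 + 0.657500)/2 = 0.563750
  f(c_4) = f(0.563750) = 0.005321
  f(a) × f(c) ≥ 0, new interval: [0.563750, 0.657500]
Iteration 5:
  c_5 = (0.563750 + 0.657500)/2 = 0.610625
  f(c_5) = f(0.610625) = -0.067614
  f(a) × f(c) < 0, new interval: [0.563750, 0.610625]
Iteration 6:
  c_6 = (0.563750 + 0.610625)/2 = 0.587187
  f(c_6) = f(0.587187) = -0.031299
  f(a) × f(c) < 0, new interval: [0.563750, 0.587187]

After 6 iteration(s), the approximation is c_6 = 0.587187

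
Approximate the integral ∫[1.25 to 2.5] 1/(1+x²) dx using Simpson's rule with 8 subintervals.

f(x) = 1/(1+x²)
a = 1.25, b = 2.5, n = 8
h = (b - a)/n = 0.156250

Simpson's rule: (h/3)[f(x₀) + 4f(x₁) + 2f(x₂) + ... + f(xₙ)]

x_0 = 1.2500, f(x_0) = 0.390244, coefficient = 1
x_1 = 1.4062, f(x_1) = 0.335848, coefficient = 4
x_2 = 1.5625, f(x_2) = 0.290579, coefficient = 2
x_3 = 1.7188, f(x_3) = 0.252902, coefficient = 4
x_4 = 1.8750, f(x_4) = 0.221453, coefficient = 2
x_5 = 2.0312, f(x_5) = 0.195085, coefficient = 4
x_6 = 2.1875, f(x_6) = 0.172856, coefficient = 2
x_7 = 2.3438, f(x_7) = 0.154008, coefficient = 4
x_8 = 2.5000, f(x_8) = 0.137931, coefficient = 1

I ≈ (0.156250/3) × 5.649322 = 0.294236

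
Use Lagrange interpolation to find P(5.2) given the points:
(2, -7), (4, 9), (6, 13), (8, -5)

Lagrange interpolation formula:
P(x) = Σ yᵢ × Lᵢ(x)
where Lᵢ(x) = Π_{j≠i} (x - xⱼ)/(xᵢ - xⱼ)

L_0(5.2) = (5.2 - 4)/(2 - 4) × (5.2 - 6)/(2 - 6) × (5.2 - 8)/(2 - 8) = -0.056000
L_1(5.2) = (5.2 - 2)/(4 - 2) × (5.2 - 6)/(4 - 6) × (5.2 - 8)/(4 - 8) = 0.448000
L_2(5.2) = (5.2 - 2)/(6 - 2) × (5.2 - 4)/(6 - 4) × (5.2 - 8)/(6 - 8) = 0.672000
L_3(5.2) = (5.2 - 2)/(8 - 2) × (5.2 - 4)/(8 - 4) × (5.2 - 6)/(8 - 6) = -0.064000

P(5.2) = (-7)×L_0(5.2) + 9×L_1(5.2) + 13×L_2(5.2) + (-5)×L_3(5.2)
P(5.2) = 13.480000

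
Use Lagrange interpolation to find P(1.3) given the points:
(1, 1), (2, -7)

Lagrange interpolation formula:
P(x) = Σ yᵢ × Lᵢ(x)
where Lᵢ(x) = Π_{j≠i} (x - xⱼ)/(xᵢ - xⱼ)

L_0(1.3) = (1.3 - 2)/(1 - 2) = 0.700000
L_1(1.3) = (1.3 - 1)/(2 - 1) = 0.300000

P(1.3) = 1×L_0(1.3) + (-7)×L_1(1.3)
P(1.3) = -1.400000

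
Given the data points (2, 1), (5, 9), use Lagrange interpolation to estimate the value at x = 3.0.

Lagrange interpolation formula:
P(x) = Σ yᵢ × Lᵢ(x)
where Lᵢ(x) = Π_{j≠i} (x - xⱼ)/(xᵢ - xⱼ)

L_0(3.0) = (3.0 - 5)/(2 - 5) = 0.666667
L_1(3.0) = (3.0 - 2)/(5 - 2) = 0.333333

P(3.0) = 1×L_0(3.0) + 9×L_1(3.0)
P(3.0) = 3.666667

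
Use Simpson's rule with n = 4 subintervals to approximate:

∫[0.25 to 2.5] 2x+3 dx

f(x) = 2x+3
a = 0.25, b = 2.5, n = 4
h = (b - a)/n = 0.562500

Simpson's rule: (h/3)[f(x₀) + 4f(x₁) + 2f(x₂) + ... + f(xₙ)]

x_0 = 0.2500, f(x_0) = 3.500000, coefficient = 1
x_1 = 0.8125, f(x_1) = 4.625000, coefficient = 4
x_2 = 1.3750, f(x_2) = 5.750000, coefficient = 2
x_3 = 1.9375, f(x_3) = 6.875000, coefficient = 4
x_4 = 2.5000, f(x_4) = 8.000000, coefficient = 1

I ≈ (0.562500/3) × 69.000000 = 12.937500
Exact value: 12.937500
Error: 0.000000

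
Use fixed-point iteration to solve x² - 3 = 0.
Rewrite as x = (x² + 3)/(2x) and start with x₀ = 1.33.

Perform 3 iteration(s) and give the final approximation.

Equation: x² - 3 = 0
Fixed-point form: x = (x² + 3)/(2x)
x₀ = 1.33

x_1 = g(1.330000) = 1.792820
x_2 = g(1.792820) = 1.733081
x_3 = g(1.733081) = 1.732051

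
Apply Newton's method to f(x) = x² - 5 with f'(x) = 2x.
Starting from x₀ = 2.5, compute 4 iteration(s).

f(x) = x² - 5
f'(x) = 2x
x₀ = 2.5

Newton-Raphson formula: x_{n+1} = x_n - f(x_n)/f'(x_n)

Iteration 1:
  f(2.500000) = 1.250000
  f'(2.500000) = 5.000000
  x_1 = 2.500000 - 1.250000/5.000000 = 2.250000
Iteration 2:
  f(2.250000) = 0.062500
  f'(2.250000) = 4.500000
  x_2 = 2.250000 - 0.062500/4.500000 = 2.236111
Iteration 3:
  f(2.236111) = 0.000193
  f'(2.236111) = 4.472222
  x_3 = 2.236111 - 0.000193/4.472222 = 2.236068
Iteration 4:
  f(2.236068) = 0.000000
  f'(2.236068) = 4.472136
  x_4 = 2.236068 - 0.000000/4.472136 = 2.236068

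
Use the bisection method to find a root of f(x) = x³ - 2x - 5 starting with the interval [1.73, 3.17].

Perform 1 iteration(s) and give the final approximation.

f(x) = x³ - 2x - 5
Initial interval: [1.73, 3.17]

Iteration 1:
  c_1 = (1.730000 + 3.170000)/2 = 2.450000
  f(c_1) = f(2.450000) = 4.806125
  f(a) × f(c) < 0, new interval: [1.730000, 2.450000]

After 1 iteration(s), the approximation is c_1 = 2.450000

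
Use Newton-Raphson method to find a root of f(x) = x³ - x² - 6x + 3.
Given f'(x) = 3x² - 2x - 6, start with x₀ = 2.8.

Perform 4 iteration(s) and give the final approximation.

f(x) = x³ - x² - 6x + 3
f'(x) = 3x² - 2x - 6
x₀ = 2.8

Newton-Raphson formula: x_{n+1} = x_n - f(x_n)/f'(x_n)

Iteration 1:
  f(2.800000) = 0.312000
  f'(2.800000) = 11.920000
  x_1 = 2.800000 - 0.312000/11.920000 = 2.773826
Iteration 2:
  f(2.773826) = 0.005052
  f'(2.773826) = 11.534673
  x_2 = 2.773826 - 0.005052/11.534673 = 2.773388
Iteration 3:
  f(2.773388) = 0.000001
  f'(2.773388) = 11.528260
  x_3 = 2.773388 - 0.000001/11.528260 = 2.773387
Iteration 4:
  f(2.773387) = 0.000000
  f'(2.773387) = 11.528258
  x_4 = 2.773387 - 0.000000/11.528258 = 2.773387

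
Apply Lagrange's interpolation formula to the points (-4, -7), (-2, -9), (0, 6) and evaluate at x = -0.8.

Lagrange interpolation formula:
P(x) = Σ yᵢ × Lᵢ(x)
where Lᵢ(x) = Π_{j≠i} (x - xⱼ)/(xᵢ - xⱼ)

L_0(-0.8) = (-0.8 - (-2))/(-4 - (-2)) × (-0.8 - 0)/(-4 - 0) = -0.120000
L_1(-0.8) = (-0.8 - (-4))/(-2 - (-4)) × (-0.8 - 0)/(-2 - 0) = 0.640000
L_2(-0.8) = (-0.8 - (-4))/(0 - (-4)) × (-0.8 - (-2))/(0 - (-2)) = 0.480000

P(-0.8) = (-7)×L_0(-0.8) + (-9)×L_1(-0.8) + 6×L_2(-0.8)
P(-0.8) = -2.040000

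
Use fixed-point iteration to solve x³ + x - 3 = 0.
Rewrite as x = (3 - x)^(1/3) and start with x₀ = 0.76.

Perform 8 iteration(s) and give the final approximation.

Equation: x³ + x - 3 = 0
Fixed-point form: x = (3 - x)^(1/3)
x₀ = 0.76

x_1 = g(0.760000) = 1.308427
x_2 = g(1.308427) = 1.191508
x_3 = g(1.191508) = 1.218350
x_4 = g(1.218350) = 1.212293
x_5 = g(1.212293) = 1.213665
x_6 = g(1.213665) = 1.213354
x_7 = g(1.213354) = 1.213425
x_8 = g(1.213425) = 1.213409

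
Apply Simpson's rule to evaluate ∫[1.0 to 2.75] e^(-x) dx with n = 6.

f(x) = e^(-x)
a = 1.0, b = 2.75, n = 6
h = (b - a)/n = 0.291667

Simpson's rule: (h/3)[f(x₀) + 4f(x₁) + 2f(x₂) + ... + f(xₙ)]

x_0 = 1.0000, f(x_0) = 0.367879, coefficient = 1
x_1 = 1.2917, f(x_1) = 0.274812, coefficient = 4
x_2 = 1.5833, f(x_2) = 0.205290, coefficient = 2
x_3 = 1.8750, f(x_3) = 0.153355, coefficient = 4
x_4 = 2.1667, f(x_4) = 0.114559, coefficient = 2
x_5 = 2.4583, f(x_5) = 0.085577, coefficient = 4
x_6 = 2.7500, f(x_6) = 0.063928, coefficient = 1

I ≈ (0.291667/3) × 3.126484 = 0.303964
Exact value: 0.303952
Error: 0.000012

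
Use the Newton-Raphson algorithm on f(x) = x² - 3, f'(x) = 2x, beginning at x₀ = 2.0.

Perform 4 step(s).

f(x) = x² - 3
f'(x) = 2x
x₀ = 2.0

Newton-Raphson formula: x_{n+1} = x_n - f(x_n)/f'(x_n)

Iteration 1:
  f(2.000000) = 1.000000
  f'(2.000000) = 4.000000
  x_1 = 2.000000 - 1.000000/4.000000 = 1.750000
Iteration 2:
  f(1.750000) = 0.062500
  f'(1.750000) = 3.500000
  x_2 = 1.750000 - 0.062500/3.500000 = 1.732143
Iteration 3:
  f(1.732143) = 0.000319
  f'(1.732143) = 3.464286
  x_3 = 1.732143 - 0.000319/3.464286 = 1.732051
Iteration 4:
  f(1.732051) = 0.000000
  f'(1.732051) = 3.464102
  x_4 = 1.732051 - 0.000000/3.464102 = 1.732051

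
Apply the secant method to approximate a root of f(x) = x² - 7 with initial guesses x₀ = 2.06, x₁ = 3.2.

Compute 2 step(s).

f(x) = x² - 7
x₀ = 2.06, x₁ = 3.2

Secant formula: x_{n+1} = x_n - f(x_n)(x_n - x_{n-1})/(f(x_n) - f(x_{n-1}))

Iteration 1:
  f(2.060000) = -2.756400
  f(3.200000) = 3.240000
  x_2 = 3.200000 - 3.240000×(3.200000 - 2.060000)/(3.240000 - (-2.756400))
       = 2.584030
Iteration 2:
  f(3.200000) = 3.240000
  f(2.584030) = -0.322787
  x_3 = 2.584030 - (-0.322787)×(2.584030 - 3.200000)/(-0.322787 - 3.240000)
       = 2.639837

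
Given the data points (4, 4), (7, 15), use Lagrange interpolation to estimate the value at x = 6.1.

Lagrange interpolation formula:
P(x) = Σ yᵢ × Lᵢ(x)
where Lᵢ(x) = Π_{j≠i} (x - xⱼ)/(xᵢ - xⱼ)

L_0(6.1) = (6.1 - 7)/(4 - 7) = 0.300000
L_1(6.1) = (6.1 - 4)/(7 - 4) = 0.700000

P(6.1) = 4×L_0(6.1) + 15×L_1(6.1)
P(6.1) = 11.700000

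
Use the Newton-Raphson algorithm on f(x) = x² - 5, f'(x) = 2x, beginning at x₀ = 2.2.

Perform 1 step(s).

f(x) = x² - 5
f'(x) = 2x
x₀ = 2.2

Newton-Raphson formula: x_{n+1} = x_n - f(x_n)/f'(x_n)

Iteration 1:
  f(2.200000) = -0.160000
  f'(2.200000) = 4.400000
  x_1 = 2.200000 - (-0.160000)/4.400000 = 2.236364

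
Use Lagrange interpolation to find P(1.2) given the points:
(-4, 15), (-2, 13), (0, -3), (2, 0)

Lagrange interpolation formula:
P(x) = Σ yᵢ × Lᵢ(x)
where Lᵢ(x) = Π_{j≠i} (x - xⱼ)/(xᵢ - xⱼ)

L_0(1.2) = (1.2 - (-2))/(-4 - (-2)) × (1.2 - 0)/(-4 - 0) × (1.2 - 2)/(-4 - 2) = 0.064000
L_1(1.2) = (1.2 - (-4))/(-2 - (-4)) × (1.2 - 0)/(-2 - 0) × (1.2 - 2)/(-2 - 2) = -0.312000
L_2(1.2) = (1.2 - (-4))/(0 - (-4)) × (1.2 - (-2))/(0 - (-2)) × (1.2 - 2)/(0 - 2) = 0.832000
L_3(1.2) = (1.2 - (-4))/(2 - (-4)) × (1.2 - (-2))/(2 - (-2)) × (1.2 - 0)/(2 - 0) = 0.416000

P(1.2) = 15×L_0(1.2) + 13×L_1(1.2) + (-3)×L_2(1.2) + 0×L_3(1.2)
P(1.2) = -5.592000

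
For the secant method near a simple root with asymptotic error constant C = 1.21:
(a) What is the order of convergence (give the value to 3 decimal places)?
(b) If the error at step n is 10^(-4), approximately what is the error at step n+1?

(a) Secant method has superlinear convergence with order φ = (1+√5)/2 ≈ 1.618.
    This means |e_{n+1}| ≈ C|e_n|^1.618.

(b) With |e_n| = 10^(-4) and C = 1.21:
    |e_{n+1}| ≈ 1.21 × (10^(-4))^1.618 = 1.21 × 10^(-6.47)

(a) ≈ 1.618 (golden ratio); (b) |e_{n+1}| ≈ 4.080e-07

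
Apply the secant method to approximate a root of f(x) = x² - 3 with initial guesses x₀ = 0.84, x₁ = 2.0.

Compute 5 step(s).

f(x) = x² - 3
x₀ = 0.84, x₁ = 2.0

Secant formula: x_{n+1} = x_n - f(x_n)(x_n - x_{n-1})/(f(x_n) - f(x_{n-1}))

Iteration 1:
  f(0.840000) = -2.294400
  f(2.000000) = 1.000000
  x_2 = 2.000000 - 1.000000×(2.000000 - 0.840000)/(1.000000 - (-2.294400))
       = 1.647887
Iteration 2:
  f(2.000000) = 1.000000
  f(1.647887) = -0.284467
  x_3 = 1.647887 - (-0.284467)×(1.647887 - 2.000000)/(-0.284467 - 1.000000)
       = 1.725869
Iteration 3:
  f(1.647887) = -0.284467
  f(1.725869) = -0.021377
  x_4 = 1.725869 - (-0.021377)×(1.725869 - 1.647887)/(-0.021377 - (-0.284467))
       = 1.732205
Iteration 4:
  f(1.725869) = -0.021377
  f(1.732205) = 0.000534
  x_5 = 1.732205 - 0.000534×(1.732205 - 1.725869)/(0.000534 - (-0.021377))
       = 1.732051
Iteration 5:
  f(1.732205) = 0.000534
  f(1.732051) = -0.000001
  x_6 = 1.732051 - (-0.000001)×(1.732051 - 1.732205)/(-0.000001 - 0.000534)
       = 1.732051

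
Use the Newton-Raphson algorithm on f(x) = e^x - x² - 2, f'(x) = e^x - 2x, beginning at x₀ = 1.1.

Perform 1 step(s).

f(x) = e^x - x² - 2
f'(x) = e^x - 2x
x₀ = 1.1

Newton-Raphson formula: x_{n+1} = x_n - f(x_n)/f'(x_n)

Iteration 1:
  f(1.100000) = -0.205834
  f'(1.100000) = 0.804166
  x_1 = 1.100000 - (-0.205834)/0.804166 = 1.355960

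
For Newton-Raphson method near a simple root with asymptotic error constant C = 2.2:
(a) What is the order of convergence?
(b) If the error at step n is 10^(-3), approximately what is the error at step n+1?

(a) Newton-Raphson has quadratic (order 2) convergence near simple roots.
    This means |e_{n+1}| ≈ C|e_n|².

(b) With |e_n| = 10^(-3) and C = 2.2:
    |e_{n+1}| ≈ 2.2 × (10^(-3))² = 2.2 × 10^(-6)

(a) 2 (quadratic); (b) |e_{n+1}| ≈ 2.200e-06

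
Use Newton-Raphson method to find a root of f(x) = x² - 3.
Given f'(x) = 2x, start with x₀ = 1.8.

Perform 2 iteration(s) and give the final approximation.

f(x) = x² - 3
f'(x) = 2x
x₀ = 1.8

Newton-Raphson formula: x_{n+1} = x_n - f(x_n)/f'(x_n)

Iteration 1:
  f(1.800000) = 0.240000
  f'(1.800000) = 3.600000
  x_1 = 1.800000 - 0.240000/3.600000 = 1.733333
Iteration 2:
  f(1.733333) = 0.004444
  f'(1.733333) = 3.466667
  x_2 = 1.733333 - 0.004444/3.466667 = 1.732051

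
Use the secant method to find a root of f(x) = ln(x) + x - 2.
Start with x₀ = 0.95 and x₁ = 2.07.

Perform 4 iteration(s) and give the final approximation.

f(x) = ln(x) + x - 2
x₀ = 0.95, x₁ = 2.07

Secant formula: x_{n+1} = x_n - f(x_n)(x_n - x_{n-1})/(f(x_n) - f(x_{n-1}))

Iteration 1:
  f(0.950000) = -1.101293
  f(2.070000) = 0.797549
  x_2 = 2.070000 - 0.797549×(2.070000 - 0.950000)/(0.797549 - (-1.101293))
       = 1.599579
Iteration 2:
  f(2.070000) = 0.797549
  f(1.599579) = 0.069320
  x_3 = 1.599579 - 0.069320×(1.599579 - 2.070000)/(0.069320 - 0.797549)
       = 1.554800
Iteration 3:
  f(1.599579) = 0.069320
  f(1.554800) = -0.003853
  x_4 = 1.554800 - (-0.003853)×(1.554800 - 1.599579)/(-0.003853 - 0.069320)
       = 1.557158
Iteration 4:
  f(1.554800) = -0.003853
  f(1.557158) = 0.000020
  x_5 = 1.557158 - 0.000020×(1.557158 - 1.554800)/(0.000020 - (-0.003853))
       = 1.557146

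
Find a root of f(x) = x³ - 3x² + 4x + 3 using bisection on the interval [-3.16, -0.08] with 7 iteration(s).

f(x) = x³ - 3x² + 4x + 3
Initial interval: [-3.16, -0.08]

Iteration 1:
  c_1 = (-3.160000 + (-0.080000))/2 = -1.620000
  f(c_1) = f(-1.620000) = -15.604728
  f(a) × f(c) ≥ 0, new interval: [-1.620000, -0.080000]
Iteration 2:
  c_2 = (-1.620000 + (-0.080000))/2 = -0.850000
  f(c_2) = f(-0.850000) = -3.181625
  f(a) × f(c) ≥ 0, new interval: [-0.850000, -0.080000]
Iteration 3:
  c_3 = (-0.850000 + (-0.080000))/2 = -0.465000
  f(c_3) = f(-0.465000) = 0.390780
  f(a) × f(c) < 0, new interval: [-0.850000, -0.465000]
Iteration 4:
  c_4 = (-0.850000 + (-0.465000))/2 = -0.657500
  f(c_4) = f(-0.657500) = -1.211160
  f(a) × f(c) ≥ 0, new interval: [-0.657500, -0.465000]
Iteration 5:
  c_5 = (-0.657500 + (-0.465000))/2 = -0.561250
  f(c_5) = f(-0.561250) = -0.366799
  f(a) × f(c) ≥ 0, new interval: [-0.561250, -0.465000]
Iteration 6:
  c_6 = (-0.561250 + (-0.465000))/2 = -0.513125
  f(c_6) = f(-0.513125) = 0.022504
  f(a) × f(c) < 0, new interval: [-0.561250, -0.513125]
Iteration 7:
  c_7 = (-0.561250 + (-0.513125))/2 = -0.537188
  f(c_7) = f(-0.537188) = -0.169478
  f(a) × f(c) ≥ 0, new interval: [-0.537188, -0.513125]

After 7 iteration(s), the approximation is c_7 = -0.537188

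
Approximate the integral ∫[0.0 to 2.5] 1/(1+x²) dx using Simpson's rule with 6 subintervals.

f(x) = 1/(1+x²)
a = 0.0, b = 2.5, n = 6
h = (b - a)/n = 0.416667

Simpson's rule: (h/3)[f(x₀) + 4f(x₁) + 2f(x₂) + ... + f(xₙ)]

x_0 = 0.0000, f(x_0) = 1.000000, coefficient = 1
x_1 = 0.4167, f(x_1) = 0.852071, coefficient = 4
x_2 = 0.8333, f(x_2) = 0.590164, coefficient = 2
x_3 = 1.2500, f(x_3) = 0.390244, coefficient = 4
x_4 = 1.6667, f(x_4) = 0.264706, coefficient = 2
x_5 = 2.0833, f(x_5) = 0.187256, coefficient = 4
x_6 = 2.5000, f(x_6) = 0.137931, coefficient = 1

I ≈ (0.416667/3) × 8.565955 = 1.189716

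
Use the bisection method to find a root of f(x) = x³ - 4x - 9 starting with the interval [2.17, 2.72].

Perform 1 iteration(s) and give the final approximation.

f(x) = x³ - 4x - 9
Initial interval: [2.17, 2.72]

Iteration 1:
  c_1 = (2.170000 + 2.720000)/2 = 2.445000
  f(c_1) = f(2.445000) = -4.163729
  f(a) × f(c) ≥ 0, new interval: [2.445000, 2.720000]

After 1 iteration(s), the approximation is c_1 = 2.445000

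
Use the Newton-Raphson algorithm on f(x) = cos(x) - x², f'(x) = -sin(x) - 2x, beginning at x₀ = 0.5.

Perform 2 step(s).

f(x) = cos(x) - x²
f'(x) = -sin(x) - 2x
x₀ = 0.5

Newton-Raphson formula: x_{n+1} = x_n - f(x_n)/f'(x_n)

Iteration 1:
  f(0.500000) = 0.627583
  f'(0.500000) = -1.479426
  x_1 = 0.500000 - 0.627583/(-1.479426) = 0.924207
Iteration 2:
  f(0.924207) = -0.251691
  f'(0.924207) = -2.646557
  x_2 = 0.924207 - (-0.251691)/(-2.646557) = 0.829106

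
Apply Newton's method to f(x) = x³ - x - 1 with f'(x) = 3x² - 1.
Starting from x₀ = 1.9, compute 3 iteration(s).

f(x) = x³ - x - 1
f'(x) = 3x² - 1
x₀ = 1.9

Newton-Raphson formula: x_{n+1} = x_n - f(x_n)/f'(x_n)

Iteration 1:
  f(1.900000) = 3.959000
  f'(1.900000) = 9.830000
  x_1 = 1.900000 - 3.959000/9.830000 = 1.497253
Iteration 2:
  f(1.497253) = 0.859240
  f'(1.497253) = 5.725302
  x_2 = 1.497253 - 0.859240/5.725302 = 1.347176
Iteration 3:
  f(1.347176) = 0.097789
  f'(1.347176) = 4.444646
  x_3 = 1.347176 - 0.097789/4.444646 = 1.325174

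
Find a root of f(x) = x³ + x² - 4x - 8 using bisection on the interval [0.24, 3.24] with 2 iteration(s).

f(x) = x³ + x² - 4x - 8
Initial interval: [0.24, 3.24]

Iteration 1:
  c_1 = (0.240000 + 3.240000)/2 = 1.740000
  f(c_1) = f(1.740000) = -6.664376
  f(a) × f(c) ≥ 0, new interval: [1.740000, 3.240000]
Iteration 2:
  c_2 = (1.740000 + 3.240000)/2 = 2.490000
  f(c_2) = f(2.490000) = 3.678349
  f(a) × f(c) < 0, new interval: [1.740000, 2.490000]

After 2 iteration(s), the approximation is c_2 = 2.490000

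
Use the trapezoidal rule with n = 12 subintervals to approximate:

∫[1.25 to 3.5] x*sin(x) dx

f(x) = x*sin(x)
a = 1.25, b = 3.5, n = 12
h = (b - a)/n = 0.187500

Trapezoidal rule: (h/2)[f(x₀) + 2f(x₁) + 2f(x₂) + ... + f(xₙ)]

x_0 = 1.2500, f(x_0) = 1.186231, coefficient = 1
x_1 = 1.4375, f(x_1) = 1.424748, coefficient = 2
x_2 = 1.6250, f(x_2) = 1.622613, coefficient = 2
x_3 = 1.8125, f(x_3) = 1.759814, coefficient = 2
x_4 = 2.0000, f(x_4) = 1.818595, coefficient = 2
x_5 = 2.1875, f(x_5) = 1.784539, coefficient = 2
x_6 = 2.3750, f(x_6) = 1.647502, coefficient = 2
x_7 = 2.5625, f(x_7) = 1.402366, coefficient = 2
x_8 = 2.7500, f(x_8) = 1.049568, coefficient = 2
x_9 = 2.9375, f(x_9) = 0.595369, coefficient = 2
x_10 = 3.1250, f(x_10) = 0.051850, coefficient = 2
x_11 = 3.3125, f(x_11) = -0.563379, coefficient = 2
x_12 = 3.5000, f(x_12) = -1.227741, coefficient = 1

I ≈ (0.187500/2) × 25.145659 = 2.357406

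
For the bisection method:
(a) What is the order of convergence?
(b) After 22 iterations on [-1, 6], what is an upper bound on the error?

(a) Bisection has linear (order 1) convergence; the error is halved each step.

(b) Error bound = (b-a)/2^n = (6 - (-1))/2^{22}
    = 7/2^{22}

(a) 1 (linear); (b) error ≤ 1.67e-06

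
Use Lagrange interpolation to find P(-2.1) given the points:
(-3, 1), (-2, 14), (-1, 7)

Lagrange interpolation formula:
P(x) = Σ yᵢ × Lᵢ(x)
where Lᵢ(x) = Π_{j≠i} (x - xⱼ)/(xᵢ - xⱼ)

L_0(-2.1) = (-2.1 - (-2))/(-3 - (-2)) × (-2.1 - (-1))/(-3 - (-1)) = 0.055000
L_1(-2.1) = (-2.1 - (-3))/(-2 - (-3)) × (-2.1 - (-1))/(-2 - (-1)) = 0.990000
L_2(-2.1) = (-2.1 - (-3))/(-1 - (-3)) × (-2.1 - (-2))/(-1 - (-2)) = -0.045000

P(-2.1) = 1×L_0(-2.1) + 14×L_1(-2.1) + 7×L_2(-2.1)
P(-2.1) = 13.600000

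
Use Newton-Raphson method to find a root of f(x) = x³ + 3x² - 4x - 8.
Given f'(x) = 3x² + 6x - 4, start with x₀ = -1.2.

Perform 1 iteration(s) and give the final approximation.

f(x) = x³ + 3x² - 4x - 8
f'(x) = 3x² + 6x - 4
x₀ = -1.2

Newton-Raphson formula: x_{n+1} = x_n - f(x_n)/f'(x_n)

Iteration 1:
  f(-1.200000) = -0.608000
  f'(-1.200000) = -6.880000
  x_1 = -1.200000 - (-0.608000)/(-6.880000) = -1.288372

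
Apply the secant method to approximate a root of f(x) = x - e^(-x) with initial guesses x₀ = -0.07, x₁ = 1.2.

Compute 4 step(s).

f(x) = x - e^(-x)
x₀ = -0.07, x₁ = 1.2

Secant formula: x_{n+1} = x_n - f(x_n)(x_n - x_{n-1})/(f(x_n) - f(x_{n-1}))

Iteration 1:
  f(-0.070000) = -1.142508
  f(1.200000) = 0.898806
  x_2 = 1.200000 - 0.898806×(1.200000 - (-0.070000))/(0.898806 - (-1.142508))
       = 0.640810
Iteration 2:
  f(1.200000) = 0.898806
  f(0.640810) = 0.113944
  x_3 = 0.640810 - 0.113944×(0.640810 - 1.200000)/(0.113944 - 0.898806)
       = 0.559628
Iteration 3:
  f(0.640810) = 0.113944
  f(0.559628) = -0.011794
  x_4 = 0.559628 - (-0.011794)×(0.559628 - 0.640810)/(-0.011794 - 0.113944)
       = 0.567242
Iteration 4:
  f(0.559628) = -0.011794
  f(0.567242) = 0.000155
  x_5 = 0.567242 - 0.000155×(0.567242 - 0.559628)/(0.000155 - (-0.011794))
       = 0.567143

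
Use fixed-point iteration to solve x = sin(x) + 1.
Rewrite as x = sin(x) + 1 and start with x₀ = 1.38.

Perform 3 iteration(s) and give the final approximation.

Equation: x = sin(x) + 1
Fixed-point form: x = sin(x) + 1
x₀ = 1.38

x_1 = g(1.380000) = 1.981854
x_2 = g(1.981854) = 1.916699
x_3 = g(1.916699) = 1.940770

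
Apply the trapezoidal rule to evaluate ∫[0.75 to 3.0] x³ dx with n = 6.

f(x) = x³
a = 0.75, b = 3.0, n = 6
h = (b - a)/n = 0.375000

Trapezoidal rule: (h/2)[f(x₀) + 2f(x₁) + 2f(x₂) + ... + f(xₙ)]

x_0 = 0.7500, f(x_0) = 0.421875, coefficient = 1
x_1 = 1.1250, f(x_1) = 1.423828, coefficient = 2
x_2 = 1.5000, f(x_2) = 3.375000, coefficient = 2
x_3 = 1.8750, f(x_3) = 6.591797, coefficient = 2
x_4 = 2.2500, f(x_4) = 11.390625, coefficient = 2
x_5 = 2.6250, f(x_5) = 18.087891, coefficient = 2
x_6 = 3.0000, f(x_6) = 27.000000, coefficient = 1

I ≈ (0.375000/2) × 109.160156 = 20.467529
Exact value: 20.170898
Error: 0.296631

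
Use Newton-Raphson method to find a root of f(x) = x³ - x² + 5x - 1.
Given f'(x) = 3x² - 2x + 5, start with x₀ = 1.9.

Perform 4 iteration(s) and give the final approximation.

f(x) = x³ - x² + 5x - 1
f'(x) = 3x² - 2x + 5
x₀ = 1.9

Newton-Raphson formula: x_{n+1} = x_n - f(x_n)/f'(x_n)

Iteration 1:
  f(1.900000) = 11.749000
  f'(1.900000) = 12.030000
  x_1 = 1.900000 - 11.749000/12.030000 = 0.923358
Iteration 2:
  f(0.923358) = 3.551447
  f'(0.923358) = 5.711055
  x_2 = 0.923358 - 3.551447/5.711055 = 0.301503
Iteration 3:
  f(0.301503) = 0.444021
  f'(0.301503) = 4.669706
  x_3 = 0.301503 - 0.444021/4.669706 = 0.206418
Iteration 4:
  f(0.206418) = -0.001723
  f'(0.206418) = 4.714989
  x_4 = 0.206418 - (-0.001723)/4.714989 = 0.206783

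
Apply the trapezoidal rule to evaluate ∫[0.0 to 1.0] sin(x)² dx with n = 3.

f(x) = sin(x)²
a = 0.0, b = 1.0, n = 3
h = (b - a)/n = 0.333333

Trapezoidal rule: (h/2)[f(x₀) + 2f(x₁) + 2f(x₂) + ... + f(xₙ)]

x_0 = 0.0000, f(x_0) = 0.000000, coefficient = 1
x_1 = 0.3333, f(x_1) = 0.107056, coefficient = 2
x_2 = 0.6667, f(x_2) = 0.382381, coefficient = 2
x_3 = 1.0000, f(x_3) = 0.708073, coefficient = 1

I ≈ (0.333333/2) × 1.686949 = 0.281158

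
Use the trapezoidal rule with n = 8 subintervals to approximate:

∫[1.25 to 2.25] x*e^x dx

f(x) = x*e^x
a = 1.25, b = 2.25, n = 8
h = (b - a)/n = 0.125000

Trapezoidal rule: (h/2)[f(x₀) + 2f(x₁) + 2f(x₂) + ... + f(xₙ)]

x_0 = 1.2500, f(x_0) = 4.362929, coefficient = 1
x_1 = 1.3750, f(x_1) = 5.438230, coefficient = 2
x_2 = 1.5000, f(x_2) = 6.722534, coefficient = 2
x_3 = 1.6250, f(x_3) = 8.252431, coefficient = 2
x_4 = 1.7500, f(x_4) = 10.070555, coefficient = 2
x_5 = 1.8750, f(x_5) = 12.226536, coefficient = 2
x_6 = 2.0000, f(x_6) = 14.778112, coefficient = 2
x_7 = 2.1250, f(x_7) = 17.792407, coefficient = 2
x_8 = 2.2500, f(x_8) = 21.347406, coefficient = 1

I ≈ (0.125000/2) × 176.271944 = 11.016997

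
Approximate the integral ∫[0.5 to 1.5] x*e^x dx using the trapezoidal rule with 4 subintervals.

f(x) = x*e^x
a = 0.5, b = 1.5, n = 4
h = (b - a)/n = 0.250000

Trapezoidal rule: (h/2)[f(x₀) + 2f(x₁) + 2f(x₂) + ... + f(xₙ)]

x_0 = 0.5000, f(x_0) = 0.824361, coefficient = 1
x_1 = 0.7500, f(x_1) = 1.587750, coefficient = 2
x_2 = 1.0000, f(x_2) = 2.718282, coefficient = 2
x_3 = 1.2500, f(x_3) = 4.362929, coefficient = 2
x_4 = 1.5000, f(x_4) = 6.722534, coefficient = 1

I ≈ (0.250000/2) × 24.884815 = 3.110602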